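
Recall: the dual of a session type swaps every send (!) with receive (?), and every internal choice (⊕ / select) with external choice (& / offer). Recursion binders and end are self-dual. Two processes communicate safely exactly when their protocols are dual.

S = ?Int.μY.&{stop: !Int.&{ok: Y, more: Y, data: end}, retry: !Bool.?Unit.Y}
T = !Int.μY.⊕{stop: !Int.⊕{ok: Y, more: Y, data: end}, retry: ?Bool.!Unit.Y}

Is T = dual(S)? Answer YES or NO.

?Int | !Int  ok
  μY | μY  ok (rec unchanged)
    &{stop,retry} | ⊕{stop,retry}  ok same labels
      • stop:
        !Int | !Int  ✗ same direction on both sides — not dual

NO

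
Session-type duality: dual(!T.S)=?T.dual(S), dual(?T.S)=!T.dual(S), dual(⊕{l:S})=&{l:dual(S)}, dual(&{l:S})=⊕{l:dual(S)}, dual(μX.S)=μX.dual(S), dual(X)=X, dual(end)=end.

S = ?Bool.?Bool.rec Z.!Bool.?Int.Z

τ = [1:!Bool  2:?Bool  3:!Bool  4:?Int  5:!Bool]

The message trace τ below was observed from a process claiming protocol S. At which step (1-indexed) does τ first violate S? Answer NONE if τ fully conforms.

1

@1 got !Bool, protocol expects ?Bool  ✗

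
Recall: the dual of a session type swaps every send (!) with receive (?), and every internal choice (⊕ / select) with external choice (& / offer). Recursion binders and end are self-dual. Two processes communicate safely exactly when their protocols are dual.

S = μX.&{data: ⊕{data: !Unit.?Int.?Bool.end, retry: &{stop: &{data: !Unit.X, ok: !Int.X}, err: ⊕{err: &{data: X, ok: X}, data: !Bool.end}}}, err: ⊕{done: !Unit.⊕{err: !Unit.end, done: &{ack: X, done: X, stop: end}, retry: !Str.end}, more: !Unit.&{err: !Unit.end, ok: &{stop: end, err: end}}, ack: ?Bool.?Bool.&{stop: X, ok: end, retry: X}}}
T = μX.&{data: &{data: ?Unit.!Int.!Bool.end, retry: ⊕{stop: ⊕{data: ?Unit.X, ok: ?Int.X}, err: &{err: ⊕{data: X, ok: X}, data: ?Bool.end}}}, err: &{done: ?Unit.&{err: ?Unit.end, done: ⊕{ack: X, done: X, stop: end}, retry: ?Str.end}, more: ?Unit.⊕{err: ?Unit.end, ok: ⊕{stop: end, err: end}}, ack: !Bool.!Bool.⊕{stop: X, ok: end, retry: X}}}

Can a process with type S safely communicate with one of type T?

NO

μX ‖ μX  match (μ self-dual)
  &{data,err} ‖ &{data,err}  ✗ choice polarity not flipped — not dual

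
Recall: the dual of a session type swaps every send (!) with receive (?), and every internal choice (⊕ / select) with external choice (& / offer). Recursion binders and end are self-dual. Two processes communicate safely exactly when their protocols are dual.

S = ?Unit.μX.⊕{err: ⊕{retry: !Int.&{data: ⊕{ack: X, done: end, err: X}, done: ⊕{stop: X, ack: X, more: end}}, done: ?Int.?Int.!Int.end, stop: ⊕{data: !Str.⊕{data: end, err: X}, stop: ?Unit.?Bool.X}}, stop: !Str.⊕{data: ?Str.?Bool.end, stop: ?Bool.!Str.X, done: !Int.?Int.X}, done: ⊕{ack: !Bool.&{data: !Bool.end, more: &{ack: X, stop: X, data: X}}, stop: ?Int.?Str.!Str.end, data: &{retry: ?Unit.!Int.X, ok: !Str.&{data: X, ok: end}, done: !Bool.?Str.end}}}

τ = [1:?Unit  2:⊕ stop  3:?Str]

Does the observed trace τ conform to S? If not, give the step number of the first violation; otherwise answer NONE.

@1 ?Unit  ✓  now at μX.…
@2 ⊕ stop  ✓  now at !Str.⊕{data: ?Str.?Bool.end, stop: ?Bool.!Str.μX.…, done: !Int.?Int.μX.…}
@3 got ?Str, protocol expects !Str  ✗

3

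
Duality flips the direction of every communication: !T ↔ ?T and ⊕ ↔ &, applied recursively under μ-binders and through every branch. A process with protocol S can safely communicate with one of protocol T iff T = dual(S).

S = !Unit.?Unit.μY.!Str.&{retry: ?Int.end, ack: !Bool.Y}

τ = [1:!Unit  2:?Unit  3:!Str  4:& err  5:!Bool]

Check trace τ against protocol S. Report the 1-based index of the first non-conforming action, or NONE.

[1] !Unit  match  residual = ?Unit.μY.…
[2] ?Unit  match  residual = μY.…
[3] !Str  match  residual = &{retry: ?Int.end, ack: !Bool.μY.…}
[4] got & err, protocol expects & retry or & ack  ✗

4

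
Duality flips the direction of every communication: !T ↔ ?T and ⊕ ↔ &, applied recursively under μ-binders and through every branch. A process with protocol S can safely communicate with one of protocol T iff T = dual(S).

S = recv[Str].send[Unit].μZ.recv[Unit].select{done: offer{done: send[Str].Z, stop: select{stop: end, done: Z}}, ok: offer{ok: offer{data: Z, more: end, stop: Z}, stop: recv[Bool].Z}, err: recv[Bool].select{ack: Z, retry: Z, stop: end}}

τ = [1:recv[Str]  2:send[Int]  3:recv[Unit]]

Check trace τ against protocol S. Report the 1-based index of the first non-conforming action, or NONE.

2

@1 recv[Str]  match  residual = send[Unit].μZ.…
@2 got send[Int], protocol expects send[Unit]  ✗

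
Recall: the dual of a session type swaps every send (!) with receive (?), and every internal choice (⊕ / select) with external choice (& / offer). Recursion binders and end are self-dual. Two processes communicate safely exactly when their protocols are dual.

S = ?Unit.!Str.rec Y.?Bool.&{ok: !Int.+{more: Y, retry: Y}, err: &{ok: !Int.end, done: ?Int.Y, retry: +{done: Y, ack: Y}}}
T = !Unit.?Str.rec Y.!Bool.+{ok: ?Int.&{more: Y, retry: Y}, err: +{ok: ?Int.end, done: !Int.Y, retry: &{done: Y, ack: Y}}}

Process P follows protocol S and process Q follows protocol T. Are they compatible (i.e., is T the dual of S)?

YES

?Unit ‖ !Unit  match
  !Str ‖ ?Str  match
    rec Y ‖ rec Y  match (rec unchanged)
      ?Bool ‖ !Bool  match
        &{ok,err} ‖ +{ok,err}  match same labels
          • ok:
            !Int ‖ ?Int  match
              +{more,retry} ‖ &{more,retry}  match same labels
                • more:
                  Y ‖ Y  match
                • retry:
                  Y ‖ Y  match
          • err:
            &{ok,done,retry} ‖ +{ok,done,retry}  match same labels
              • ok:
                !Int ‖ ?Int  match
                  end ‖ end  match
              • done:
                ?Int ‖ !Int  match
                  Y ‖ Y  match
              • retry:
                +{done,ack} ‖ &{done,ack}  match same labels
                  • done:
                    Y ‖ Y  match
                  • ack:
                    Y ‖ Y  match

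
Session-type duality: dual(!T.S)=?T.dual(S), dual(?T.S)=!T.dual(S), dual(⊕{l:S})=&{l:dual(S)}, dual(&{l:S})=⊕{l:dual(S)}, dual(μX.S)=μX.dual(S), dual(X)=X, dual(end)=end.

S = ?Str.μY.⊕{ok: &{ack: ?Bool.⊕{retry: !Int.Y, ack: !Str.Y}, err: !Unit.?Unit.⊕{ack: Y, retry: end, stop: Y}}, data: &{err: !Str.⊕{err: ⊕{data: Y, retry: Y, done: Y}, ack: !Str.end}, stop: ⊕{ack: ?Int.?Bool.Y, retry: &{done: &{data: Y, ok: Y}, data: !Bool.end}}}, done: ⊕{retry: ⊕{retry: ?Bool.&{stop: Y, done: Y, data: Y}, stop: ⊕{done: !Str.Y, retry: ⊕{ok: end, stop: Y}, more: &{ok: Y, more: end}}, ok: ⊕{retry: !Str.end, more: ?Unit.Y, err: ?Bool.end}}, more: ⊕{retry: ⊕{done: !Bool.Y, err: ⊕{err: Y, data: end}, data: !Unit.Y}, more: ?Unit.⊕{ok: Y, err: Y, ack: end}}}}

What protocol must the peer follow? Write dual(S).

?Str → !Str
  μY → μY  (rec unchanged)
    ⊕{ok,data,done} → &{ok,data,done}  (⊕→&)
      case ok:
        &{ack,err} → ⊕{ack,err}  (external→internal)
          case ack:
            ?Bool → !Bool
              ⊕{retry,ack} → &{retry,ack}  (⊕→&)
                case retry:
                  !Int → ?Int
                    Y self-dual
                case ack:
                  !Str → ?Str
                    Y self-dual
          case err:
            !Unit → ?Unit
              ?Unit → !Unit
                ⊕{ack,retry,stop} → &{ack,retry,stop}  (⊕→&)
                  case ack:
                    Y self-dual
                  case retry:
                    end self-dual
                  case stop:
                    Y self-dual
      case data:
        &{err,stop} → ⊕{err,stop}  (external→internal)
          case err:
            !Str → ?Str
              ⊕{err,ack} → &{err,ack}  (⊕→&)
                case err:
                  ⊕{data,retry,done} → &{data,retry,done}  (⊕→&)
                    case data:
                      Y self-dual
                    case retry:
                      Y self-dual
                    case done:
                      Y self-dual
                case ack:
                  !Str → ?Str
                    end self-dual
          case stop:
            ⊕{ack,retry} → &{ack,retry}  (⊕→&)
              case ack:
                ?Int → !Int
                  ?Bool → !Bool
                    Y self-dual
              case retry:
                &{done,data} → ⊕{done,data}  (external→internal)
                  case done:
                    &{data,ok} → ⊕{data,ok}  (external→internal)
                      case data:
                        Y self-dual
                      case ok:
                        Y self-dual
                  case data:
                    !Bool → ?Bool
                      end self-dual
      case done:
        ⊕{retry,more} → &{retry,more}  (⊕→&)
          case retry:
            ⊕{retry,stop,ok} → &{retry,stop,ok}  (⊕→&)
              case retry:
                ?Bool → !Bool
                  &{stop,done,data} → ⊕{stop,done,data}  (external→internal)
                    case stop:
                      Y self-dual
                    case done:
                      Y self-dual
                    case data:
                      Y self-dual
              case stop:
                ⊕{done,retry,more} → &{done,retry,more}  (⊕→&)
                  case done:
                    !Str → ?Str
                      Y self-dual
                  case retry:
                    ⊕{ok,stop} → &{ok,stop}  (⊕→&)
                      case ok:
                        end self-dual
                      case stop:
                        Y self-dual
                  case more:
                    &{ok,more} → ⊕{ok,more}  (external→internal)
                      case ok:
                        Y self-dual
                      case more:
                        end self-dual
              case ok:
                ⊕{retry,more,err} → &{retry,more,err}  (⊕→&)
                  case retry:
                    !Str → ?Str
                      end self-dual
                  case more:
                    ?Unit → !Unit
                      Y self-dual
                  case err:
                    ?Bool → !Bool
                      end self-dual
          case more:
            ⊕{retry,more} → &{retry,more}  (⊕→&)
              case retry:
                ⊕{done,err,data} → &{done,err,data}  (⊕→&)
                  case done:
                    !Bool → ?Bool
                      Y self-dual
                  case err:
                    ⊕{err,data} → &{err,data}  (⊕→&)
                      case err:
                        Y self-dual
                      case data:
                        end self-dual
                  case data:
                    !Unit → ?Unit
                      Y self-dual
              case more:
                ?Unit → !Unit
                  ⊕{ok,err,ack} → &{ok,err,ack}  (⊕→&)
                    case ok:
                      Y self-dual
                    case err:
                      Y self-dual
                    case ack:
                      end self-dual

!Str.μY.&{ok: ⊕{ack: !Bool.&{retry: ?Int.Y, ack: ?Str.Y}, err: ?Unit.!Unit.&{ack: Y, retry: end, stop: Y}}, data: ⊕{err: ?Str.&{err: &{data: Y, retry: Y, done: Y}, ack: ?Str.end}, stop: &{ack: !Int.!Bool.Y, retry: ⊕{done: ⊕{data: Y, ok: Y}, data: ?Bool.end}}}, done: &{retry: &{retry: !Bool.⊕{stop: Y, done: Y, data: Y}, stop: &{done: ?Str.Y, retry: &{ok: end, stop: Y}, more: ⊕{ok: Y, more: end}}, ok: &{retry: ?Str.end, more: !Unit.Y, err: !Bool.end}}, more: &{retry: &{done: ?Bool.Y, err: &{err: Y, data: end}, data: ?Unit.Y}, more: !Unit.&{ok: Y, err: Y, ack: end}}}}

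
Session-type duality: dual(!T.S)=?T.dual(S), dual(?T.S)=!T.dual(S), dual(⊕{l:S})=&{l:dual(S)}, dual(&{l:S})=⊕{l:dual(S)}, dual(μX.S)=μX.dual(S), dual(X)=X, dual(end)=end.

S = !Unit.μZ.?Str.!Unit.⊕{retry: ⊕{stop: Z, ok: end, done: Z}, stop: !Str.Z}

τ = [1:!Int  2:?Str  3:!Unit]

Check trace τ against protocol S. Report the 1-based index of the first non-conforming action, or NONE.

[1] got !Int, protocol expects !Unit  ✗

1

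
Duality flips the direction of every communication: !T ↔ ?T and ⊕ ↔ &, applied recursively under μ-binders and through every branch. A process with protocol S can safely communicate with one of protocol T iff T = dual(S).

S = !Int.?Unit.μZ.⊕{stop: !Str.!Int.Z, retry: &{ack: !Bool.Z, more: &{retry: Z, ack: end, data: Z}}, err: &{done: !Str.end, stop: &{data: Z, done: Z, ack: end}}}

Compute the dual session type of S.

!Int → ?Int
  ?Unit → !Unit
    μZ → μZ  (binder kept)
      ⊕{stop,retry,err} → &{stop,retry,err}  (select→offer)
        • stop:
          !Str → ?Str
            !Int → ?Int
              dual(Z) = Z
        • retry:
          &{ack,more} → ⊕{ack,more}  (offer→select)
            • ack:
              !Bool → ?Bool
                dual(Z) = Z
            • more:
              &{retry,ack,data} → ⊕{retry,ack,data}  (offer→select)
                • retry:
                  dual(Z) = Z
                • ack:
                  dual(end) = end
                • data:
                  dual(Z) = Z
        • err:
          &{done,stop} → ⊕{done,stop}  (offer→select)
            • done:
              !Str → ?Str
                dual(end) = end
            • stop:
              &{data,done,ack} → ⊕{data,done,ack}  (offer→select)
                • data:
                  dual(Z) = Z
                • done:
                  dual(Z) = Z
                • ack:
                  dual(end) = end

?Int.!Unit.μZ.&{stop: ?Str.?Int.Z, retry: ⊕{ack: ?Bool.Z, more: ⊕{retry: Z, ack: end, data: Z}}, err: ⊕{done: ?Str.end, stop: ⊕{data: Z, done: Z, ack: end}}}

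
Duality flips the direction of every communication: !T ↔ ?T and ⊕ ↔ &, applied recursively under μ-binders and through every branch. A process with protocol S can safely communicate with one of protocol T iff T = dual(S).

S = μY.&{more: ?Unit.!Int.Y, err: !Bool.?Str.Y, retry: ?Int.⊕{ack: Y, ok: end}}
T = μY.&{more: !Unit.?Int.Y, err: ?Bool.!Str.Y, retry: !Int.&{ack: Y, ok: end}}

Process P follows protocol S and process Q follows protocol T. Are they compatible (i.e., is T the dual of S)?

NO

μY ‖ μY  ✓ (binder kept)
  &{more,err,retry} ‖ &{more,err,retry}  ✗ choice polarity not flipped — not dual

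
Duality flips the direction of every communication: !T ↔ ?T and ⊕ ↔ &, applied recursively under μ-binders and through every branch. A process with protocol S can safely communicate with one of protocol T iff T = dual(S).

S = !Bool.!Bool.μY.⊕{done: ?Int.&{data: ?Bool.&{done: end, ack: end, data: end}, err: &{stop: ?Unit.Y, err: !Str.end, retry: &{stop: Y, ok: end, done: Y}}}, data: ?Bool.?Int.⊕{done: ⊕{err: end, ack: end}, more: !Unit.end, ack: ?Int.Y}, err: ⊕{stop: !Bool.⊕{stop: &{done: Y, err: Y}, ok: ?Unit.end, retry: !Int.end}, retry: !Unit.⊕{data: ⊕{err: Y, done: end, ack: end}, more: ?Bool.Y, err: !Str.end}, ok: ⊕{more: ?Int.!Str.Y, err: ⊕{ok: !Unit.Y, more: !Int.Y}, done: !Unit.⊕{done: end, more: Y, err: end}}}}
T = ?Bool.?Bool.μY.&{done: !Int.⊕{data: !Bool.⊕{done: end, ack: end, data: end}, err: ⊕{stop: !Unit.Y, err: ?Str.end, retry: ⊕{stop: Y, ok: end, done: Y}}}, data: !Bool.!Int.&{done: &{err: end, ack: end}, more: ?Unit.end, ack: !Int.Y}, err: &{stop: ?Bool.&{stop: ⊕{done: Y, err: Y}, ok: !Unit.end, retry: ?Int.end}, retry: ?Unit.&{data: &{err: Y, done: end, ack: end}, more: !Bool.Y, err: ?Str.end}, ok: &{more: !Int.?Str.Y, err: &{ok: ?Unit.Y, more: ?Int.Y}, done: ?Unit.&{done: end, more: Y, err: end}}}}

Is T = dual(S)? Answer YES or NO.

!Bool ‖ ?Bool  match
  !Bool ‖ ?Bool  match
    μY ‖ μY  match (μ self-dual)
      ⊕{done,data,err} ‖ &{done,data,err}  match same labels
        case done:
          ?Int ‖ !Int  match
            &{data,err} ‖ ⊕{data,err}  match same labels
              case data:
                ?Bool ‖ !Bool  match
                  &{done,ack,data} ‖ ⊕{done,ack,data}  match same labels
                    case done:
                      end ‖ end  match
                    case ack:
                      end ‖ end  match
                    case data:
                      end ‖ end  match
              case err:
                &{stop,err,retry} ‖ ⊕{stop,err,retry}  match same labels
                  case stop:
                    ?Unit ‖ !Unit  match
                      Y ‖ Y  match
                  case err:
                    !Str ‖ ?Str  match
                      end ‖ end  match
                  case retry:
                    &{stop,ok,done} ‖ ⊕{stop,ok,done}  match same labels
                      case stop:
                        Y ‖ Y  match
                      case ok:
                        end ‖ end  match
                      case done:
                        Y ‖ Y  match
        case data:
          ?Bool ‖ !Bool  match
            ?Int ‖ !Int  match
              ⊕{done,more,ack} ‖ &{done,more,ack}  match same labels
                case done:
                  ⊕{err,ack} ‖ &{err,ack}  match same labels
                    case err:
                      end ‖ end  match
                    case ack:
                      end ‖ end  match
                case more:
                  !Unit ‖ ?Unit  match
                    end ‖ end  match
                case ack:
                  ?Int ‖ !Int  match
                    Y ‖ Y  match
        case err:
          ⊕{stop,retry,ok} ‖ &{stop,retry,ok}  match same labels
            case stop:
              !Bool ‖ ?Bool  match
                ⊕{stop,ok,retry} ‖ &{stop,ok,retry}  match same labels
                  case stop:
                    &{done,err} ‖ ⊕{done,err}  match same labels
                      case done:
                        Y ‖ Y  match
                      case err:
                        Y ‖ Y  match
                  case ok:
                    ?Unit ‖ !Unit  match
                      end ‖ end  match
                  case retry:
                    !Int ‖ ?Int  match
                      end ‖ end  match
            case retry:
              !Unit ‖ ?Unit  match
                ⊕{data,more,err} ‖ &{data,more,err}  match same labels
                  case data:
                    ⊕{err,done,ack} ‖ &{err,done,ack}  match same labels
                      case err:
                        Y ‖ Y  match
                      case done:
                        end ‖ end  match
                      case ack:
                        end ‖ end  match
                  case more:
                    ?Bool ‖ !Bool  match
                      Y ‖ Y  match
                  case err:
                    !Str ‖ ?Str  match
                      end ‖ end  match
            case ok:
              ⊕{more,err,done} ‖ &{more,err,done}  match same labels
                case more:
                  ?Int ‖ !Int  match
                    !Str ‖ ?Str  match
                      Y ‖ Y  match
                case err:
                  ⊕{ok,more} ‖ &{ok,more}  match same labels
                    case ok:
                      !Unit ‖ ?Unit  match
                        Y ‖ Y  match
                    case more:
                      !Int ‖ ?Int  match
                        Y ‖ Y  match
                case done:
                  !Unit ‖ ?Unit  match
                    ⊕{done,more,err} ‖ &{done,more,err}  match same labels
                      case done:
                        end ‖ end  match
                      case more:
                        Y ‖ Y  match
                      case err:
                        end ‖ end  match

YES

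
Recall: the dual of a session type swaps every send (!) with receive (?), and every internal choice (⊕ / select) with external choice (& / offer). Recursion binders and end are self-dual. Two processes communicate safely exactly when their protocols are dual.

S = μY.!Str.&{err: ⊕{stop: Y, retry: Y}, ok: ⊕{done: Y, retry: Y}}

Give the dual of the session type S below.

μY.?Str.⊕{err: &{stop: Y, retry: Y}, ok: &{done: Y, retry: Y}}

μY ↦ μY  (rec unchanged)
  !Str ↦ ?Str
    &{err,ok} ↦ ⊕{err,ok}  (offer→select)
      case err:
        ⊕{stop,retry} ↦ &{stop,retry}  (select→offer)
          case stop:
            dual(Y) = Y
          case retry:
            dual(Y) = Y
      case ok:
        ⊕{done,retry} ↦ &{done,retry}  (select→offer)
          case done:
            dual(Y) = Y
          case retry:
            dual(Y) = Y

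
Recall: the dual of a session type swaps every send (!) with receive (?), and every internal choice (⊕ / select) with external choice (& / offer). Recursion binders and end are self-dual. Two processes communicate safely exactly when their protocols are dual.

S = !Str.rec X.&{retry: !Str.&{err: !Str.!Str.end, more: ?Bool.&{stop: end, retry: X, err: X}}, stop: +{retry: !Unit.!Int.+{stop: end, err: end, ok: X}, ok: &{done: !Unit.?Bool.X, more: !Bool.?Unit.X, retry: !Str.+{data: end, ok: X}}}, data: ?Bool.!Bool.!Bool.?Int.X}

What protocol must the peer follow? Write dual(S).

?Str.rec X.+{retry: ?Str.+{err: ?Str.?Str.end, more: !Bool.+{stop: end, retry: X, err: X}}, stop: &{retry: ?Unit.?Int.&{stop: end, err: end, ok: X}, ok: +{done: ?Unit.!Bool.X, more: ?Bool.!Unit.X, retry: ?Str.&{data: end, ok: X}}}, data: !Bool.?Bool.?Bool.!Int.X}

!Str → ?Str
  rec X → rec X  (binder kept)
    &{retry,stop,data} → +{retry,stop,data}  (&→⊕)
      case retry:
        !Str → ?Str
          &{err,more} → +{err,more}  (&→⊕)
            case err:
              !Str → ?Str
                !Str → ?Str
                  end ↦ end
            case more:
              ?Bool → !Bool
                &{stop,retry,err} → +{stop,retry,err}  (&→⊕)
                  case stop:
                    end ↦ end
                  case retry:
                    X ↦ X
                  case err:
                    X ↦ X
      case stop:
        +{retry,ok} → &{retry,ok}  (internal→external)
          case retry:
            !Unit → ?Unit
              !Int → ?Int
                +{stop,err,ok} → &{stop,err,ok}  (internal→external)
                  case stop:
                    end ↦ end
                  case err:
                    end ↦ end
                  case ok:
                    X ↦ X
          case ok:
            &{done,more,retry} → +{done,more,retry}  (&→⊕)
              case done:
                !Unit → ?Unit
                  ?Bool → !Bool
                    X ↦ X
              case more:
                !Bool → ?Bool
                  ?Unit → !Unit
                    X ↦ X
              case retry:
                !Str → ?Str
                  +{data,ok} → &{data,ok}  (internal→external)
                    case data:
                      end ↦ end
                    case ok:
                      X ↦ X
      case data:
        ?Bool → !Bool
          !Bool → ?Bool
            !Bool → ?Bool
              ?Int → !Int
                X ↦ X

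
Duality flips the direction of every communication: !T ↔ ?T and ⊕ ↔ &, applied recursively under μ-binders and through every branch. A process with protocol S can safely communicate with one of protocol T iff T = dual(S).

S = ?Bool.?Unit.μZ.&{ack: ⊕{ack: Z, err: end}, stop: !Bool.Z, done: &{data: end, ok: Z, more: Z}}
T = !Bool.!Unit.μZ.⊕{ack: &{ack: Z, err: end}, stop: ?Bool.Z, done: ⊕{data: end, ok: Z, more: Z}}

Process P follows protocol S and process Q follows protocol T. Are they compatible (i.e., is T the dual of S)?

YES

?Bool | !Bool  match
  ?Unit | !Unit  match
    μZ | μZ  match (rec unchanged)
      &{ack,stop,done} | ⊕{ack,stop,done}  match label sets agree
        • ack:
          ⊕{ack,err} | &{ack,err}  match label sets agree
            • ack:
              Z | Z  match
            • err:
              end | end  match
        • stop:
          !Bool | ?Bool  match
            Z | Z  match
        • done:
          &{data,ok,more} | ⊕{data,ok,more}  match label sets agree
            • data:
              end | end  match
            • ok:
              Z | Z  match
            • more:
              Z | Z  match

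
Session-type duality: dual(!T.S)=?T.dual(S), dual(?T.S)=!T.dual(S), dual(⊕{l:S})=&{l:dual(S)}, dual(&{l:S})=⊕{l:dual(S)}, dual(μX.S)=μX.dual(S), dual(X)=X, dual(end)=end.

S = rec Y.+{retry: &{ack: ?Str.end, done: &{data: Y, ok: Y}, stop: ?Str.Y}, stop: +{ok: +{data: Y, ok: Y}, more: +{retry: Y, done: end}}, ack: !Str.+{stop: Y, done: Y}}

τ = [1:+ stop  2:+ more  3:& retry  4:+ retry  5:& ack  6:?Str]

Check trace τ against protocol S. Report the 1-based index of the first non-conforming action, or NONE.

step 1: + stop  match  cont: +{ok: +{data: rec Y.…, ok: rec Y.…}, more: +{retry: rec Y.…, done: end}}
step 2: + more  match  cont: +{retry: rec Y.…, done: end}
step 3: got & retry, protocol expects + retry or + done  ✗

3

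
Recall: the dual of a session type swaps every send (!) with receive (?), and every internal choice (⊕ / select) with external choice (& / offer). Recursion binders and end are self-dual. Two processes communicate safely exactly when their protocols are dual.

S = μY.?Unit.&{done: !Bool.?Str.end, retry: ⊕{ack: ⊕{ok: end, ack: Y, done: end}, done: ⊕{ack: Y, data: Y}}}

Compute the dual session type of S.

μY.!Unit.⊕{done: ?Bool.!Str.end, retry: &{ack: &{ok: end, ack: Y, done: end}, done: &{ack: Y, data: Y}}}

μY → μY  (binder kept)
  ?Unit → !Unit
    &{done,retry} → ⊕{done,retry}  (offer→select)
      [done]
        !Bool → ?Bool
          ?Str → !Str
            dual(end) = end
      [retry]
        ⊕{ack,done} → &{ack,done}  (select→offer)
          [ack]
            ⊕{ok,ack,done} → &{ok,ack,done}  (select→offer)
              [ok]
                dual(end) = end
              [ack]
                dual(Y) = Y
              [done]
                dual(end) = end
          [done]
            ⊕{ack,data} → &{ack,data}  (select→offer)
              [ack]
                dual(Y) = Y
              [data]
                dual(Y) = Y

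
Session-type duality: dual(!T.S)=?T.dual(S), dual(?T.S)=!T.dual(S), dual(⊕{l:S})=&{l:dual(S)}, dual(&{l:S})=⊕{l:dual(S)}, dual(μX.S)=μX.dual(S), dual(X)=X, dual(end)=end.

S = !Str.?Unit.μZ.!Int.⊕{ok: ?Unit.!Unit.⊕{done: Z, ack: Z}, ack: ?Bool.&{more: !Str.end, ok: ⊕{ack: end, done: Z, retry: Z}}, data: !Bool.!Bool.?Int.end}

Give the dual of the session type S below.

?Str.!Unit.μZ.?Int.&{ok: !Unit.?Unit.&{done: Z, ack: Z}, ack: !Bool.⊕{more: ?Str.end, ok: &{ack: end, done: Z, retry: Z}}, data: ?Bool.?Bool.!Int.end}

!Str = ?Str
  ?Unit = !Unit
    μZ = μZ  (binder kept)
      !Int = ?Int
        ⊕{ok,ack,data} = &{ok,ack,data}  (internal→external)
          [ok]
            ?Unit = !Unit
              !Unit = ?Unit
                ⊕{done,ack} = &{done,ack}  (internal→external)
                  [done]
                    dual(Z) = Z
                  [ack]
                    dual(Z) = Z
          [ack]
            ?Bool = !Bool
              &{more,ok} = ⊕{more,ok}  (offer→select)
                [more]
                  !Str = ?Str
                    dual(end) = end
                [ok]
                  ⊕{ack,done,retry} = &{ack,done,retry}  (internal→external)
                    [ack]
                      dual(end) = end
                    [done]
                      dual(Z) = Z
                    [retry]
                      dual(Z) = Z
          [data]
            !Bool = ?Bool
              !Bool = ?Bool
                ?Int = !Int
                  dual(end) = end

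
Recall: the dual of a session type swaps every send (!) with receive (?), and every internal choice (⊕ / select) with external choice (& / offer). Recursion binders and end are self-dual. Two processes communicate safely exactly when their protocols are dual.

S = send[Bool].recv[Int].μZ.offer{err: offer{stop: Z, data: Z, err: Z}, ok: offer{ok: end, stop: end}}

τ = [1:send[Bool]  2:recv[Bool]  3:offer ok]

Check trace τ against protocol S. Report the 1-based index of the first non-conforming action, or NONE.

@1 send[Bool]  ok  residual = recv[Int].μZ.…
@2 got recv[Bool], protocol expects recv[Int]  ✗

2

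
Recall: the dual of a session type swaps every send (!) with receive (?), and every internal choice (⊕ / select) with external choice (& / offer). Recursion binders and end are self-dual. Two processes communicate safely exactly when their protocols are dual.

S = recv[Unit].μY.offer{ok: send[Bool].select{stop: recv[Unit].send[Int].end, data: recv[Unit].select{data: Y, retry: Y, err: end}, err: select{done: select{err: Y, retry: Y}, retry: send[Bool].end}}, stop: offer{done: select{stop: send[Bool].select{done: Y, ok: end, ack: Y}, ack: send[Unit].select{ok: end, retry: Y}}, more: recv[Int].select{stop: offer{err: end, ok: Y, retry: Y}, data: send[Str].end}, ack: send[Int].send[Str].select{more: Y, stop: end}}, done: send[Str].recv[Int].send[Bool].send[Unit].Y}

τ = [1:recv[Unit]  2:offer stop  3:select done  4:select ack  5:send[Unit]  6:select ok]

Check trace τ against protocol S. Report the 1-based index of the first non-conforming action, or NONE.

[1] recv[Unit]  ✓  residual = μY.…
[2] offer stop  ✓  residual = offer{done: select{stop: send[Bool].select{done: μY.…, ok: end, ack: μY.…}, ack: send[Unit].select{ok: end, retry: μY.…}}, more: recv[Int].select{stop: offer{err: end, ok: μY.…, retry: μY.…}, data: send[Str].end}, ack: send[Int].send[Str].select{more: μY.…, stop: end}}
[3] got select done, protocol expects offer done or offer more or offer ack  ✗

3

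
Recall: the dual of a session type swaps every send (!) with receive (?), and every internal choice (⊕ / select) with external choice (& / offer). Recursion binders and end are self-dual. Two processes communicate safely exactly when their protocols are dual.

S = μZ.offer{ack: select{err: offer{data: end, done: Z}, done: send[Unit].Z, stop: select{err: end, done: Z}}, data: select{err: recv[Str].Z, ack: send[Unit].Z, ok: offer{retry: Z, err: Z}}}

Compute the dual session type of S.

μZ.select{ack: offer{err: select{data: end, done: Z}, done: recv[Unit].Z, stop: offer{err: end, done: Z}}, data: offer{err: send[Str].Z, ack: recv[Unit].Z, ok: select{retry: Z, err: Z}}}

μZ = μZ  (μ self-dual)
  offer{ack,data} = select{ack,data}  (offer→select)
    • ack:
      select{err,done,stop} = offer{err,done,stop}  (select→offer)
        • err:
          offer{data,done} = select{data,done}  (offer→select)
            • data:
              end ↦ end
            • done:
              Z ↦ Z
        • done:
          send[Unit] = recv[Unit]
            Z ↦ Z
        • stop:
          select{err,done} = offer{err,done}  (select→offer)
            • err:
              end ↦ end
            • done:
              Z ↦ Z
    • data:
      select{err,ack,ok} = offer{err,ack,ok}  (select→offer)
        • err:
          recv[Str] = send[Str]
            Z ↦ Z
        • ack:
          send[Unit] = recv[Unit]
            Z ↦ Z
        • ok:
          offer{retry,err} = select{retry,err}  (offer→select)
            • retry:
              Z ↦ Z
            • err:
              Z ↦ Z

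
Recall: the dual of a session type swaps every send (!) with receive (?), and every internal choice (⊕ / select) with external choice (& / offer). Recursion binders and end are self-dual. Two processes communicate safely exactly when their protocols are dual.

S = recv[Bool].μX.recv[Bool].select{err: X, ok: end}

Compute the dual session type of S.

recv[Bool] = send[Bool]
  μX = μX  (rec unchanged)
    recv[Bool] = send[Bool]
      select{err,ok} = offer{err,ok}  (⊕→&)
        • err:
          X ↦ X
        • ok:
          end ↦ end

send[Bool].μX.send[Bool].offer{err: X, ok: end}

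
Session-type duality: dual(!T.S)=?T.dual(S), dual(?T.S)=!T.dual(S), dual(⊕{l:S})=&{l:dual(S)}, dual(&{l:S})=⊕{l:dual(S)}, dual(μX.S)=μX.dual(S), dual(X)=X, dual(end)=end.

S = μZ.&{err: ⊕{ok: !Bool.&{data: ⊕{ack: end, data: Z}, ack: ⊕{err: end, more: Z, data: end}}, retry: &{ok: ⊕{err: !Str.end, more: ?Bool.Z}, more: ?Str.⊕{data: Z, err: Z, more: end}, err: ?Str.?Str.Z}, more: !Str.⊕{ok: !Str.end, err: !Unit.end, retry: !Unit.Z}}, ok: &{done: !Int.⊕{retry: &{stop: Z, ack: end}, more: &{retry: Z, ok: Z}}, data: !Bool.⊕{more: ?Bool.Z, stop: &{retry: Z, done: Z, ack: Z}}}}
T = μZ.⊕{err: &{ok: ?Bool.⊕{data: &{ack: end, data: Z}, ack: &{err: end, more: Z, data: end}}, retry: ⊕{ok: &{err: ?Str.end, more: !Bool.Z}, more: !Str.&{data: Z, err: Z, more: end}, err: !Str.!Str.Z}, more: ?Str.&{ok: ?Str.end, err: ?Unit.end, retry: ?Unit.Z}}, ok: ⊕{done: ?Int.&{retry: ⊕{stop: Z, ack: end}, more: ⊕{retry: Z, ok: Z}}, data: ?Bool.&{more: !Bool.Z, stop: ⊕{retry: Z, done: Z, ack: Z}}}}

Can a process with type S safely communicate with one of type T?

YES

μZ vs μZ  ok (rec unchanged)
  &{err,ok} vs ⊕{err,ok}  ok label sets agree
    • err:
      ⊕{ok,retry,more} vs &{ok,retry,more}  ok label sets agree
        • ok:
          !Bool vs ?Bool  ok
            &{data,ack} vs ⊕{data,ack}  ok label sets agree
              • data:
                ⊕{ack,data} vs &{ack,data}  ok label sets agree
                  • ack:
                    end vs end  ok
                  • data:
                    Z vs Z  ok
              • ack:
                ⊕{err,more,data} vs &{err,more,data}  ok label sets agree
                  • err:
                    end vs end  ok
                  • more:
                    Z vs Z  ok
                  • data:
                    end vs end  ok
        • retry:
          &{ok,more,err} vs ⊕{ok,more,err}  ok label sets agree
            • ok:
              ⊕{err,more} vs &{err,more}  ok label sets agree
                • err:
                  !Str vs ?Str  ok
                    end vs end  ok
                • more:
                  ?Bool vs !Bool  ok
                    Z vs Z  ok
            • more:
              ?Str vs !Str  ok
                ⊕{data,err,more} vs &{data,err,more}  ok label sets agree
                  • data:
                    Z vs Z  ok
                  • err:
                    Z vs Z  ok
                  • more:
                    end vs end  ok
            • err:
              ?Str vs !Str  ok
                ?Str vs !Str  ok
                  Z vs Z  ok
        • more:
          !Str vs ?Str  ok
            ⊕{ok,err,retry} vs &{ok,err,retry}  ok label sets agree
              • ok:
                !Str vs ?Str  ok
                  end vs end  ok
              • err:
                !Unit vs ?Unit  ok
                  end vs end  ok
              • retry:
                !Unit vs ?Unit  ok
                  Z vs Z  ok
    • ok:
      &{done,data} vs ⊕{done,data}  ok label sets agree
        • done:
          !Int vs ?Int  ok
            ⊕{retry,more} vs &{retry,more}  ok label sets agree
              • retry:
                &{stop,ack} vs ⊕{stop,ack}  ok label sets agree
                  • stop:
                    Z vs Z  ok
                  • ack:
                    end vs end  ok
              • more:
                &{retry,ok} vs ⊕{retry,ok}  ok label sets agree
                  • retry:
                    Z vs Z  ok
                  • ok:
                    Z vs Z  ok
        • data:
          !Bool vs ?Bool  ok
            ⊕{more,stop} vs &{more,stop}  ok label sets agree
              • more:
                ?Bool vs !Bool  ok
                  Z vs Z  ok
              • stop:
                &{retry,done,ack} vs ⊕{retry,done,ack}  ok label sets agree
                  • retry:
                    Z vs Z  ok
                  • done:
                    Z vs Z  ok
                  • ack:
                    Z vs Z  ok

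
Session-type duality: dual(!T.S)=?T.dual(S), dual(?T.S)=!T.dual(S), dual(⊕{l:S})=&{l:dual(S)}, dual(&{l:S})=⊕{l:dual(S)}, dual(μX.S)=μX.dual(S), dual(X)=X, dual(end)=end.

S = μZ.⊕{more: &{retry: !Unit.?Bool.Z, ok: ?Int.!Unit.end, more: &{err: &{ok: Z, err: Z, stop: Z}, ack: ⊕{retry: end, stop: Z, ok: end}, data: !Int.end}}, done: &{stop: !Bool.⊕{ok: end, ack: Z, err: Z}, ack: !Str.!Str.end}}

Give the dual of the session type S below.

μZ ↦ μZ  (binder kept)
  ⊕{more,done} ↦ &{more,done}  (select→offer)
    [more]
      &{retry,ok,more} ↦ ⊕{retry,ok,more}  (&→⊕)
        [retry]
          !Unit ↦ ?Unit
            ?Bool ↦ !Bool
              Z ↦ Z
        [ok]
          ?Int ↦ !Int
            !Unit ↦ ?Unit
              end ↦ end
        [more]
          &{err,ack,data} ↦ ⊕{err,ack,data}  (&→⊕)
            [err]
              &{ok,err,stop} ↦ ⊕{ok,err,stop}  (&→⊕)
                [ok]
                  Z ↦ Z
                [err]
                  Z ↦ Z
                [stop]
                  Z ↦ Z
            [ack]
              ⊕{retry,stop,ok} ↦ &{retry,stop,ok}  (select→offer)
                [retry]
                  end ↦ end
                [stop]
                  Z ↦ Z
                [ok]
                  end ↦ end
            [data]
              !Int ↦ ?Int
                end ↦ end
    [done]
      &{stop,ack} ↦ ⊕{stop,ack}  (&→⊕)
        [stop]
          !Bool ↦ ?Bool
            ⊕{ok,ack,err} ↦ &{ok,ack,err}  (select→offer)
              [ok]
                end ↦ end
              [ack]
                Z ↦ Z
              [err]
                Z ↦ Z
        [ack]
          !Str ↦ ?Str
            !Str ↦ ?Str
              end ↦ end

μZ.&{more: ⊕{retry: ?Unit.!Bool.Z, ok: !Int.?Unit.end, more: ⊕{err: ⊕{ok: Z, err: Z, stop: Z}, ack: &{retry: end, stop: Z, ok: end}, data: ?Int.end}}, done: ⊕{stop: ?Bool.&{ok: end, ack: Z, err: Z}, ack: ?Str.?Str.end}}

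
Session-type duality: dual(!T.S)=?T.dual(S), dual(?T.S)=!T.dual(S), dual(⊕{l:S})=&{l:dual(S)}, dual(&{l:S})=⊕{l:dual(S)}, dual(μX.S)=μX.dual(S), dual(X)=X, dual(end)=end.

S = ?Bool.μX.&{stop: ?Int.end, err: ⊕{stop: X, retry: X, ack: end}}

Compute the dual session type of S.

!Bool.μX.⊕{stop: !Int.end, err: &{stop: X, retry: X, ack: end}}

?Bool → !Bool
  μX → μX  (μ self-dual)
    &{stop,err} → ⊕{stop,err}  (&→⊕)
      case stop:
        ?Int → !Int
          end ↦ end
      case err:
        ⊕{stop,retry,ack} → &{stop,retry,ack}  (select→offer)
          case stop:
            X ↦ X
          case retry:
            X ↦ X
          case ack:
            end ↦ end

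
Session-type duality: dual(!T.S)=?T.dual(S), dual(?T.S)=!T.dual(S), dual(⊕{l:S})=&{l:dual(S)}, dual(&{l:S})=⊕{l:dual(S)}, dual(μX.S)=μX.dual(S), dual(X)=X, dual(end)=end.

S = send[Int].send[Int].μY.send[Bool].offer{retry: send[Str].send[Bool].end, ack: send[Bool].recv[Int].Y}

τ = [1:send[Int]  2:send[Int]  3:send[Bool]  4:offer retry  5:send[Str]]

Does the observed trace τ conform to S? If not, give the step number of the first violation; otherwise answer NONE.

@1 send[Int]  ✓  cont: send[Int].μY.…
@2 send[Int]  ✓  cont: μY.…
@3 send[Bool]  ✓  cont: offer{retry: send[Str].send[Bool].end, ack: send[Bool].recv[Int].μY.…}
@4 offer retry  ✓  cont: send[Str].send[Bool].end
@5 send[Str]  ✓  cont: send[Bool].end
all 5 steps conform

NONE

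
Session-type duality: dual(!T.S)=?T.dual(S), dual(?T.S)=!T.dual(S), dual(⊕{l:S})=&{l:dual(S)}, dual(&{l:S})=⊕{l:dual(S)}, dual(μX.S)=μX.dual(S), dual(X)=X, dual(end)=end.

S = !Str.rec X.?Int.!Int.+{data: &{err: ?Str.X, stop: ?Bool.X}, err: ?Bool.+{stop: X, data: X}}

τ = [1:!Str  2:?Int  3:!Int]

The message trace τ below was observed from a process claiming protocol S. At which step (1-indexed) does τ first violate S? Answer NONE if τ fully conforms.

step 1: !Str  ok  cont: rec X.…
step 2: ?Int  ok  cont: !Int.+{data: &{err: ?Str.rec X.…, stop: ?Bool.rec X.…}, err: ?Bool.+{stop: rec X.…, data: rec X.…}}
step 3: !Int  ok  cont: +{data: &{err: ?Str.rec X.…, stop: ?Bool.rec X.…}, err: ?Bool.+{stop: rec X.…, data: rec X.…}}
τ conforms to S (length 3)

NONE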